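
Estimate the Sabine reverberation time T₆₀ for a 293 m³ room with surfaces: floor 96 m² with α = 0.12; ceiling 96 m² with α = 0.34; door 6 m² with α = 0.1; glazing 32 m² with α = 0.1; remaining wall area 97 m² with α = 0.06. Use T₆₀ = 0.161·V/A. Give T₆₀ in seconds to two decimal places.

0.88 s

Summing Sᵢαᵢ: 96·0.12 + 96·0.34 + 6·0.1 + 32·0.1 + 97·0.06 = 53.78 m².
T₆₀ = 0.161·V/A = 0.161·293/53.78 = 0.877 s.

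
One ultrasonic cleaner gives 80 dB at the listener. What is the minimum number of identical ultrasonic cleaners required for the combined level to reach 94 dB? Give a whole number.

The shortfall is 94 − 80 = 14.0 dB, and N units add 10·log₁₀ N, so need 10·log₁₀ N ≥ 14.0.
N ≥ 10^(14.0/10) = 25.119, so N = 26.

26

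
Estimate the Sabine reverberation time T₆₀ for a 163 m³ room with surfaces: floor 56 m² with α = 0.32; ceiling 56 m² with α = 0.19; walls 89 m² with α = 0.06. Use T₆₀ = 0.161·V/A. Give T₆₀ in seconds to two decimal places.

0.77 s

A = Σ Sᵢαᵢ = 56·0.32 + 56·0.19 + 89·0.06 = 33.90 m².
T₆₀ = 0.161 × 163 / 33.90 = 0.774 s.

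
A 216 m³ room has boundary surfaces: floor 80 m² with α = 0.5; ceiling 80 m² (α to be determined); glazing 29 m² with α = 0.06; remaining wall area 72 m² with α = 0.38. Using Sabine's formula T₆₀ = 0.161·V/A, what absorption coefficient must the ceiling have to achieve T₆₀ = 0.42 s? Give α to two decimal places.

0.17

From T₆₀ = 0.161·V/A, the target T₆₀ = 0.42 s needs A = 0.161·216/0.42 = 82.80 m².
Absorption from the other surfaces = 80·0.5 + 29·0.06 + 72·0.38 = 69.10 m², so the ceiling must supply 13.70 m² over 80 m².
α = 13.70/80 = 0.171.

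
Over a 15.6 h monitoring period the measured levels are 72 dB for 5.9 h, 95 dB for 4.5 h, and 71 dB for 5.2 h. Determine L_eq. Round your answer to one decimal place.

L_eq = 10·log₁₀[(1/T)·Σ tᵢ·10^(Lᵢ/10)] with T = 15.6 h.
Σ tᵢ·10^(Lᵢ/10) = 5.9·10^(72/10) + 4.5·10^(95/10) + 5.2·10^(71/10) = 1.439e+10.
L_eq = 10·log₁₀(1.439e+10/15.6) = 89.65 dB.

89.6 dB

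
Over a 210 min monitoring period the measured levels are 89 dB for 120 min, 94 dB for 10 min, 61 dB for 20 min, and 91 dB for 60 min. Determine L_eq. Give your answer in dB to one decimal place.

L_eq = 10·log₁₀[(1/T)·Σ tᵢ·10^(Lᵢ/10)] with T = 210 min.
Σ tᵢ·10^(Lᵢ/10) = 120·10^(89/10) + 10·10^(94/10) + 20·10^(61/10) + 60·10^(91/10) = 1.960e+11.
L_eq = 10·log₁₀(1.960e+11/210) = 89.70 dB.

89.7 dB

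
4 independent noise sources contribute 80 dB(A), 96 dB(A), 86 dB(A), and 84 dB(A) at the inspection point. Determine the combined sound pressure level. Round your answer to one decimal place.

For uncorrelated sources the intensities add, so convert each level to linear form, sum, and take 10·log₁₀ of the total.
Σ 10^(L/10) = 10^(80/10) + 10^(96/10) + 10^(86/10) + 10^(84/10) = 4.730e+09.
L_total = 10·log₁₀(4.730e+09) = 96.75 dB(A).

96.7 dB(A)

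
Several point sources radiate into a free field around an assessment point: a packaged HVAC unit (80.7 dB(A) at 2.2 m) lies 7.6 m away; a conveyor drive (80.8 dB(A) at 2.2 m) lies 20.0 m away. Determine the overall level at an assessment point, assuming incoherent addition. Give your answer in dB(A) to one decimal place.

Propagate each source to the receiver with L = L_ref − 20·log₁₀(r/r_ref), then add intensities.
packaged HVAC unit: 80.7 − 20·log₁₀(7.6/2.2) = 80.7 − 10.77 = 69.93 dB(A).
conveyor drive: 80.8 − 20·log₁₀(20.0/2.2) = 80.8 − 19.17 = 61.63 dB(A).
Σ 10^(L/10) = 1.130e+07 → L_total = 10·log₁₀(1.130e+07) = 70.53 dB(A).

70.5 dB(A)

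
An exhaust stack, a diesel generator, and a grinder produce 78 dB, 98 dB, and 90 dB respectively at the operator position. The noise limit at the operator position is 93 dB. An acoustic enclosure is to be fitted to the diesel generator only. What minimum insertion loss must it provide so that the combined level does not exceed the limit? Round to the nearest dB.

Everything except the diesel generator sums to 10^(78/10) + 10^(90/10) = 1.063e+09 in linear terms, 90.27 dB.
The limit corresponds to 10^(93/10) = 1.995e+09; subtracting the fixed part leaves 9.322e+08 for the diesel generator, i.e. 89.69 dB.
Required insertion loss = 98 − 89.69 = 8.31 dB.

8 dB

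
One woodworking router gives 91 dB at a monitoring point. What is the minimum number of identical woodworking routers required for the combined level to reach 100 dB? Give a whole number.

Need L₁ + 10·log₁₀ N ≥ 100, i.e. log₁₀ N ≥ 0.90.
N ≥ 10^(9.0/10) = 7.943, so N = 8.

8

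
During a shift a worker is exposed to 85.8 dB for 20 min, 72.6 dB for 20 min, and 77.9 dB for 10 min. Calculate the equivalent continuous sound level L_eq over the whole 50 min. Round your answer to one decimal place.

The energy average is taken in the linear domain: L_eq = 10·log₁₀[(Σ tᵢ·10^(Lᵢ/10))/T], T = 50 min.
Σ tᵢ·10^(Lᵢ/10) = 20·10^(85.8/10) + 20·10^(72.6/10) + 10·10^(77.9/10) = 8.584e+09.
L_eq = 10·log₁₀(8.584e+09/50) = 82.35 dB.

82.3 dB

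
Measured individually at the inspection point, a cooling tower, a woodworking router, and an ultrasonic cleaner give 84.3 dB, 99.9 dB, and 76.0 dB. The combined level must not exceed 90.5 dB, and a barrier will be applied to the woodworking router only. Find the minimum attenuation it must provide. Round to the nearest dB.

The untreated sources together contribute 10^(84.3/10) + 10^(76.0/10) = 3.090e+08, i.e. 84.90 dB.
The limit corresponds to 10^(90.5/10) = 1.122e+09; subtracting the fixed part leaves 8.131e+08 for the woodworking router, i.e. 89.10 dB.
So the woodworking router must be reduced from 99.9 to 89.10 dB: IL = 10.80 dB.

11 dB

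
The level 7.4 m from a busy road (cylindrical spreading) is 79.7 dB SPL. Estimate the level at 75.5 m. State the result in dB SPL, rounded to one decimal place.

69.6 dB SPL

Line-source attenuation: ΔL = 10·log₁₀(r₂/r₁) = 10·log₁₀(75.5/7.4) = 10.087 dB.
L₂ = 79.7 − 10·log₁₀(75.5/7.4) = 79.7 − 10.087 = 69.61 dB SPL.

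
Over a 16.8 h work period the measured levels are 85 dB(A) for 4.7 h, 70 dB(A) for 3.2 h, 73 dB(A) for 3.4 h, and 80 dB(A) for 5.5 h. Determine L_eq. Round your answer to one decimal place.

81.0 dB(A)

Weight each interval's intensity by its duration and average over T = 16.8 h:
Σ tᵢ·10^(Lᵢ/10) = 4.7·10^(85/10) + 3.2·10^(70/10) + 3.4·10^(73/10) + 5.5·10^(80/10) = 2.136e+09.
L_eq = 10·log₁₀(2.136e+09/16.8) = 81.04 dB(A).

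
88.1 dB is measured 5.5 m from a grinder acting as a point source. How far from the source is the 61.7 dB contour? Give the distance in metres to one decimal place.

114.9 m

Point-source spreading drops the level by 20·log₁₀(r₂/r₁); inverting, r₂/r₁ = 10^(ΔL/20).
r₂ = 5.5·10^((88.1−61.7)/20) = 5.5·10^(26.4/20) = 114.91 m.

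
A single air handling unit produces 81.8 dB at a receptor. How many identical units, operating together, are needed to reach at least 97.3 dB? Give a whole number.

36

Need L₁ + 10·log₁₀ N ≥ 97.3, i.e. log₁₀ N ≥ 1.55.
N ≥ 10^(15.5/10) = 35.481, so N = 36.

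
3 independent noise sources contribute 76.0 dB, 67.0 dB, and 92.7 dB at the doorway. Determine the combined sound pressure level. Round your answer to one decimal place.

92.8 dB

For uncorrelated sources the intensities add, so convert each level to linear form, sum, and take 10·log₁₀ of the total.
Σ 10^(L/10) = 10^(76.0/10) + 10^(67.0/10) + 10^(92.7/10) = 1.907e+09.
L_total = 10·log₁₀(1.907e+09) = 92.80 dB.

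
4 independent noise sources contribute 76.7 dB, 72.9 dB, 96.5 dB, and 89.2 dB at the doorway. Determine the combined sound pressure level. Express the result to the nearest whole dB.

Incoherent sources combine by intensity addition: L_total = 10·log₁₀(Σ 10^(L_i/10)).
Σ 10^(L/10) = 10^(76.7/10) + 10^(72.9/10) + 10^(96.5/10) + 10^(89.2/10) = 5.365e+09.
L_total = 10·log₁₀(5.365e+09) = 97.30 dB.

97 dB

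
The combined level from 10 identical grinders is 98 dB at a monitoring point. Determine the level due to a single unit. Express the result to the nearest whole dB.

88 dB

10 equal contributions raise the level by 10·log₁₀ 10 = 10.000 dB, so each unit alone gives 98 − 10.000.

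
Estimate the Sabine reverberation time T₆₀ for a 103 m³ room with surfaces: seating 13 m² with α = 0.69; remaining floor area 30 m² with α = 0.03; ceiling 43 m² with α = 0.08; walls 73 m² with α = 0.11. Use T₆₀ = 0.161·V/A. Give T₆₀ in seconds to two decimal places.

A = Σ Sᵢαᵢ = 13·0.69 + 30·0.03 + 43·0.08 + 73·0.11 = 21.34 m².
T₆₀ = 0.161·V/A = 0.161·103/21.34 = 0.777 s.

0.78 s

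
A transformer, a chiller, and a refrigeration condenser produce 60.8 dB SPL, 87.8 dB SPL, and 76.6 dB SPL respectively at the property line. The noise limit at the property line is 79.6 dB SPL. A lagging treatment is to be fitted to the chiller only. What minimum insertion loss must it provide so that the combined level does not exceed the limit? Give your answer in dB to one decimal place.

Fixed contribution from the other sources: Σ 10^(L/10) = 10^(60.8/10) + 10^(76.6/10) = 4.691e+07 (76.71 dB SPL).
To meet 79.6 dB SPL overall, the treated chiller may contribute at most 10^(79.6/10) − 4.691e+07 = 4.429e+07, i.e. 76.46 dB SPL.
Required insertion loss = 87.8 − 76.46 = 11.34 dB.

11.3 dB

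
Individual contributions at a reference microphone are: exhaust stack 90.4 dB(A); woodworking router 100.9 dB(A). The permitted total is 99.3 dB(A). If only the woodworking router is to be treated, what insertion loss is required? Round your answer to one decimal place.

2.2 dB

The untreated sources together contribute 10^(90.4/10) = 1.096e+09, i.e. 90.40 dB(A).
The limit corresponds to 10^(99.3/10) = 8.511e+09; subtracting the fixed part leaves 7.415e+09 for the woodworking router, i.e. 98.70 dB(A).
So the woodworking router must be reduced from 100.9 to 98.70 dB(A): IL = 2.20 dB.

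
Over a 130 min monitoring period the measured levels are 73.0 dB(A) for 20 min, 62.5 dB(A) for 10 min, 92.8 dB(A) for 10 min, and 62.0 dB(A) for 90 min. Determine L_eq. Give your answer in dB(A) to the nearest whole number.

82 dB(A)

The energy average is taken in the linear domain: L_eq = 10·log₁₀[(Σ tᵢ·10^(Lᵢ/10))/T], T = 130 min.
Σ tᵢ·10^(Lᵢ/10) = 20·10^(73.0/10) + 10·10^(62.5/10) + 10·10^(92.8/10) + 90·10^(62.0/10) = 1.961e+10.
L_eq = 10·log₁₀(1.961e+10/130) = 81.79 dB(A).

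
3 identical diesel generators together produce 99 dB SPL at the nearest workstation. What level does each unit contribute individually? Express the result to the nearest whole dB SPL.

94 dB SPL

Dividing the total intensity by 3 lowers the level by 10·log₁₀ 3 = 4.771 dB: L₁ = 99 − 4.771.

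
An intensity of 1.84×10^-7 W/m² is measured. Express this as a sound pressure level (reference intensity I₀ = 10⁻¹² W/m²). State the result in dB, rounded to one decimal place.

52.6 dB

L = 10·log₁₀(I/I₀) = 10·log₁₀(1.84×10^-7/10⁻¹²) = 10·log₁₀(1.84×10^5).
L = 10·(0.2648 + 5) = 52.65 dB.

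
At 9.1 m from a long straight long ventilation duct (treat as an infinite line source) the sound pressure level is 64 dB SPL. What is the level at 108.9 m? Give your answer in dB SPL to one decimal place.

For a line source, L₂ = L₁ − 10·log₁₀(r₂/r₁).
L₂ = 64 − 10·log₁₀(108.9/9.1) = 64 − 10.780 = 53.22 dB SPL.

53.2 dB SPL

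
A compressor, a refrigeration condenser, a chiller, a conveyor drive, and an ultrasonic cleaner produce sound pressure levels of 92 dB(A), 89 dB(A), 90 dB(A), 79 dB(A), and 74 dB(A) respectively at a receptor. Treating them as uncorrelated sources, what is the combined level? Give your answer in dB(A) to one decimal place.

95.4 dB(A)

Incoherent sources combine by intensity addition: L_total = 10·log₁₀(Σ 10^(L_i/10)).
Σ 10^(L/10) = 10^(92/10) + 10^(89/10) + 10^(90/10) + 10^(79/10) + 10^(74/10) = 3.484e+09.
L_total = 10·log₁₀(3.484e+09) = 95.42 dB(A).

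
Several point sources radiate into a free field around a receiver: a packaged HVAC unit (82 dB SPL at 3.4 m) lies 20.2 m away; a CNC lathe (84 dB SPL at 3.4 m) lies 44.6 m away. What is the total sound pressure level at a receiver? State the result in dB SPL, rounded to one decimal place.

Propagate each source to the receiver with L = L_ref − 20·log₁₀(r/r_ref), then add intensities.
packaged HVAC unit: 82 − 20·log₁₀(20.2/3.4) = 82 − 15.48 = 66.52 dB SPL.
CNC lathe: 84 − 20·log₁₀(44.6/3.4) = 84 − 22.36 = 61.64 dB SPL.
Σ 10^(L/10) = 5.950e+06 → L_total = 10·log₁₀(5.950e+06) = 67.75 dB SPL.

67.7 dB SPL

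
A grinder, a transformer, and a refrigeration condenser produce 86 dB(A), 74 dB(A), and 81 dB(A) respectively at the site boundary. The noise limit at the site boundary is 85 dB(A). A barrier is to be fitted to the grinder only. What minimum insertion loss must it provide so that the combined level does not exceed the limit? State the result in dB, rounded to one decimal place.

3.8 dB

The untreated sources together contribute 10^(74/10) + 10^(81/10) = 1.510e+08, i.e. 81.79 dB(A).
The limit corresponds to 10^(85/10) = 3.162e+08; subtracting the fixed part leaves 1.652e+08 for the grinder, i.e. 82.18 dB(A).
So the grinder must be reduced from 86 to 82.18 dB(A): IL = 3.82 dB.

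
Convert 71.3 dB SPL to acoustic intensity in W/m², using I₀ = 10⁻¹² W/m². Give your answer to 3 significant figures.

1.35e-05 W/m²

I/I₀ = 10^(71.3/10) = 1.349e+07, so I = 1.349e+07 × 10⁻¹² W/m².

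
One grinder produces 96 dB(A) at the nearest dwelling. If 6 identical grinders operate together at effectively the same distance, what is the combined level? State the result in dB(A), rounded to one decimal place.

L_total = L₁ + 10·log₁₀ N for N identical incoherent sources.
L_total = 96 + 10·log₁₀(6) = 96 + 7.782 = 103.78 dB(A).

103.8 dB(A)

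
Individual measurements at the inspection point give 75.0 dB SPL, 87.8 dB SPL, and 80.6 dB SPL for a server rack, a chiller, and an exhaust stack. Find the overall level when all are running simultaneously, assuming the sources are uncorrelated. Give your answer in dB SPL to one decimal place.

Incoherent sources combine by intensity addition: L_total = 10·log₁₀(Σ 10^(L_i/10)).
Σ 10^(L/10) = 10^(75.0/10) + 10^(87.8/10) + 10^(80.6/10) = 7.490e+08.
L_total = 10·log₁₀(7.490e+08) = 88.74 dB SPL.

88.7 dB SPL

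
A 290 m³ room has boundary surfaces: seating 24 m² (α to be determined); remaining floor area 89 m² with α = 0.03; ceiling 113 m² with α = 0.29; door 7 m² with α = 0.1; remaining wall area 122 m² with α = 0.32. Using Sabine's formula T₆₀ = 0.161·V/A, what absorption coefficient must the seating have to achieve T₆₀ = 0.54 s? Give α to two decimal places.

0.47

Required total absorption A = 0.161·290/0.54 = 86.46 m².
Absorption from the other surfaces = 89·0.03 + 113·0.29 + 7·0.1 + 122·0.32 = 75.18 m², so the seating must supply 11.28 m² over 24 m².
α = 11.28/24 = 0.470.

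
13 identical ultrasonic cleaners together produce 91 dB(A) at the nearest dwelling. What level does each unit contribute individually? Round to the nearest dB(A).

80 dB(A)

For N identical incoherent sources L_total = L₁ + 10·log₁₀ N, so L₁ = 91 − 10·log₁₀(13) = 91 − 11.139.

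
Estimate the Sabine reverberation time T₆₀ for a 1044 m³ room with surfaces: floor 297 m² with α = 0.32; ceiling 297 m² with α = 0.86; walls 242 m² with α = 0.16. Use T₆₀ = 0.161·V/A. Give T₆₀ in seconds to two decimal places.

Summing Sᵢαᵢ: 297·0.32 + 297·0.86 + 242·0.16 = 389.18 m².
T₆₀ = 0.161 × 1044 / 389.18 = 0.432 s.

0.43 s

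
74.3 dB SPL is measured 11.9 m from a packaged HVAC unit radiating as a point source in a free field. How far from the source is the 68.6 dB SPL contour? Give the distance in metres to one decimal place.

Point-source spreading drops the level by 20·log₁₀(r₂/r₁); inverting, r₂/r₁ = 10^(ΔL/20).
r₂ = 11.9·10^((74.3−68.6)/20) = 11.9·10^(5.7/20) = 22.94 m.

22.9 m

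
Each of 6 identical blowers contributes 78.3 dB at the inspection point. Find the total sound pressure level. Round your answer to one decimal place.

86.1 dB

With 6 equal, uncorrelated contributions the intensity is 6× that of one unit, giving a rise of 10·log₁₀ 6.
L_total = 78.3 + 10·log₁₀(6) = 78.3 + 7.782 = 86.08 dB.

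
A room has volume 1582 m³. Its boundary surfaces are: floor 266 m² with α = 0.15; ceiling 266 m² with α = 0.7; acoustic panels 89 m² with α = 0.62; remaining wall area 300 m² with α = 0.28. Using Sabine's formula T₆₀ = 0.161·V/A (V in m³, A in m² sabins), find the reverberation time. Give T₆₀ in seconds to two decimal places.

Summing Sᵢαᵢ: 266·0.15 + 266·0.7 + 89·0.62 + 300·0.28 = 365.28 m².
T₆₀ = 0.161 × 1582 / 365.28 = 0.697 s.

0.70 s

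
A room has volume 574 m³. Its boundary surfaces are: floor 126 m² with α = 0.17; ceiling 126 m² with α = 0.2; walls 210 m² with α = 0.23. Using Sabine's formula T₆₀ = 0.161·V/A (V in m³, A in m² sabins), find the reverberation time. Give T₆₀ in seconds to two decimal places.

0.97 s

A = Σ Sᵢαᵢ = 126·0.17 + 126·0.2 + 210·0.23 = 94.92 m².
T₆₀ = 0.161 × 574 / 94.92 = 0.974 s.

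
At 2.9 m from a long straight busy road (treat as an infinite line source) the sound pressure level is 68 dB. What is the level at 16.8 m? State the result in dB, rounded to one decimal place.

Line-source attenuation: ΔL = 10·log₁₀(r₂/r₁) = 10·log₁₀(16.8/2.9) = 7.629 dB.
L₂ = 68 − 10·log₁₀(16.8/2.9) = 68 − 7.629 = 60.37 dB.

60.4 dB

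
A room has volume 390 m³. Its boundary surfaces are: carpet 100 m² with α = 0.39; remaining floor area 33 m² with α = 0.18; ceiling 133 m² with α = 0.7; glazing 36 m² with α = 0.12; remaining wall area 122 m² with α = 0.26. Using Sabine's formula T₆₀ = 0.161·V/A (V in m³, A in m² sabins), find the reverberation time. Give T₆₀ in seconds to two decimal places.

Total absorption A = 100·0.39 + 33·0.18 + 133·0.7 + 36·0.12 + 122·0.26 = 174.08 m² sabins.
T₆₀ = 0.161·V/A = 0.161·390/174.08 = 0.361 s.

0.36 s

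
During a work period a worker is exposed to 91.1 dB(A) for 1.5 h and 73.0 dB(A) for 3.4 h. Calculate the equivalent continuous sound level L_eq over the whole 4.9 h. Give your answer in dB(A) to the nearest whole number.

86 dB(A)

L_eq = 10·log₁₀[(1/T)·Σ tᵢ·10^(Lᵢ/10)] with T = 4.9 h.
Σ tᵢ·10^(Lᵢ/10) = 1.5·10^(91.1/10) + 3.4·10^(73.0/10) = 2.000e+09.
L_eq = 10·log₁₀(2.000e+09/4.9) = 86.11 dB(A).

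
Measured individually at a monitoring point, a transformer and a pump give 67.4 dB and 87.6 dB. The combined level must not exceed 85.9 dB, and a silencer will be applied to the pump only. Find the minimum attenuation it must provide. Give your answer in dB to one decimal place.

1.8 dB

Fixed contribution from the other source: Σ 10^(L/10) = 10^(67.4/10) = 5.495e+06 (67.40 dB).
The limit corresponds to 10^(85.9/10) = 3.890e+08; subtracting the fixed part leaves 3.835e+08 for the pump, i.e. 85.84 dB.
So the pump must be reduced from 87.6 to 85.84 dB: IL = 1.76 dB.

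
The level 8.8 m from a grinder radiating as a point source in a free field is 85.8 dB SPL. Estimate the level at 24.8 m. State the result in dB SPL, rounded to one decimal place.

Point-source attenuation: ΔL = 20·log₁₀(r₂/r₁) = 20·log₁₀(24.8/8.8) = 8.999 dB.
L₂ = 85.8 − 20·log₁₀(24.8/8.8) = 85.8 − 8.999 = 76.80 dB SPL.

76.8 dB SPL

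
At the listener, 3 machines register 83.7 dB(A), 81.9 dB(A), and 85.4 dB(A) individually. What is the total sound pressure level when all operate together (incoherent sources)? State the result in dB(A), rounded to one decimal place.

88.7 dB(A)

For uncorrelated sources the intensities add, so convert each level to linear form, sum, and take 10·log₁₀ of the total.
Σ 10^(L/10) = 10^(83.7/10) + 10^(81.9/10) + 10^(85.4/10) = 7.360e+08.
L_total = 10·log₁₀(7.360e+08) = 88.67 dB(A).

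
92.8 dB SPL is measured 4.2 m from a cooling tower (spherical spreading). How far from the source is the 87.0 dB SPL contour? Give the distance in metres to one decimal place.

8.2 m

Point-source spreading drops the level by 20·log₁₀(r₂/r₁); inverting, r₂/r₁ = 10^(ΔL/20).
r₂ = 4.2·10^((92.8−87.0)/20) = 4.2·10^(5.8/20) = 8.19 m.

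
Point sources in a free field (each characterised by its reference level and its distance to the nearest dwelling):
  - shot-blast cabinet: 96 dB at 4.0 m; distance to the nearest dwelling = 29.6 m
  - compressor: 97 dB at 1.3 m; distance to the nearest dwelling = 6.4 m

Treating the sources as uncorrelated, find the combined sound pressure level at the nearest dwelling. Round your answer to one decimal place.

84.5 dB

First find each source's level at the receiver (point-source: −20·log₁₀(r/r_ref)), then combine on an intensity basis.
shot-blast cabinet: 96 − 20·log₁₀(29.6/4.0) = 96 − 17.38 = 78.62 dB.
compressor: 97 − 20·log₁₀(6.4/1.3) = 97 − 13.84 = 83.16 dB.
Σ 10^(L/10) = 2.795e+08 → L_total = 10·log₁₀(2.795e+08) = 84.46 dB.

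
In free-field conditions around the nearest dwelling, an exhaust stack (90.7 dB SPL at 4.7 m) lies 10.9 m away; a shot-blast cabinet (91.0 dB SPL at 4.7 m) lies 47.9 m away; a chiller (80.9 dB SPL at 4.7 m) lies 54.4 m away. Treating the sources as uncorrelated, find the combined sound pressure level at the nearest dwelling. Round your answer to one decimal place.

First find each source's level at the receiver (point-source: −20·log₁₀(r/r_ref)), then combine on an intensity basis.
exhaust stack: 90.7 − 20·log₁₀(10.9/4.7) = 90.7 − 7.31 = 83.39 dB SPL.
shot-blast cabinet: 91.0 − 20·log₁₀(47.9/4.7) = 91.0 − 20.16 = 70.84 dB SPL.
chiller: 80.9 − 20·log₁₀(54.4/4.7) = 80.9 − 21.27 = 59.63 dB SPL.
Σ 10^(L/10) = 2.315e+08 → L_total = 10·log₁₀(2.315e+08) = 83.65 dB SPL.

83.6 dB SPL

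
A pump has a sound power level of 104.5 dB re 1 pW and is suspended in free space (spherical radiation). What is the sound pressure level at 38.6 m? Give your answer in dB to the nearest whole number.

The power spreads over a sphere of area 4π·r², so L_p = L_w − 10·log₁₀(4π·r²).
4π·r² = 1.872e+04 m², 10·log₁₀ of that is 42.724 dB.
L_p = 104.5 − 42.724 = 61.78 dB.

62 dB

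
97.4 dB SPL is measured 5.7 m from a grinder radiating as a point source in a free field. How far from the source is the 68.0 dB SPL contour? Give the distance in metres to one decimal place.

168.2 m

For a point source L₁ − L₂ = 20·log₁₀(r₂/r₁), so r₂ = r₁·10^((L₁−L₂)/20).
r₂ = 5.7·10^((97.4−68.0)/20) = 5.7·10^(29.4/20) = 168.22 m.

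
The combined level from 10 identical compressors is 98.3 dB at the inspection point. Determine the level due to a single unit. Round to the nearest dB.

88 dB

10 equal contributions raise the level by 10·log₁₀ 10 = 10.000 dB, so each unit alone gives 98.3 − 10.000.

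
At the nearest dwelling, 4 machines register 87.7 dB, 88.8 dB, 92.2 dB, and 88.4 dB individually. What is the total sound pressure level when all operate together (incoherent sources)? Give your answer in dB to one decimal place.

95.7 dB

Incoherent sources combine by intensity addition: L_total = 10·log₁₀(Σ 10^(L_i/10)).
Σ 10^(L/10) = 10^(87.7/10) + 10^(88.8/10) + 10^(92.2/10) + 10^(88.4/10) = 3.699e+09.
L_total = 10·log₁₀(3.699e+09) = 95.68 dB.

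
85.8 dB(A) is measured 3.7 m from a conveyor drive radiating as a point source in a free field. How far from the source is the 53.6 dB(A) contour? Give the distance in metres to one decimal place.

Point-source spreading drops the level by 20·log₁₀(r₂/r₁); inverting, r₂/r₁ = 10^(ΔL/20).
r₂ = 3.7·10^((85.8−53.6)/20) = 3.7·10^(32.2/20) = 150.73 m.

150.7 m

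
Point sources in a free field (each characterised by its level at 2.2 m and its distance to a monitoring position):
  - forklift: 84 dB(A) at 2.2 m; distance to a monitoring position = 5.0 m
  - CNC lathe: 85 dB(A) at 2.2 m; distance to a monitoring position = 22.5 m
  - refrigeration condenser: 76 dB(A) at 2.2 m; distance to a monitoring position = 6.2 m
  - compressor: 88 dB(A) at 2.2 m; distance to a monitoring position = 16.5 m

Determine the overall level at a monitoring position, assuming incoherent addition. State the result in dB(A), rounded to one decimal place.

Apply inverse-square spreading to bring every level to the receiver, then sum 10^(L/10).
forklift: 84 − 20·log₁₀(5.0/2.2) = 84 − 7.13 = 76.87 dB(A).
CNC lathe: 85 − 20·log₁₀(22.5/2.2) = 85 − 20.20 = 64.80 dB(A).
refrigeration condenser: 76 − 20·log₁₀(6.2/2.2) = 76 − 9.00 = 67.00 dB(A).
compressor: 88 − 20·log₁₀(16.5/2.2) = 88 − 17.50 = 70.50 dB(A).
Σ 10^(L/10) = 6.788e+07 → L_total = 10·log₁₀(6.788e+07) = 78.32 dB(A).

78.3 dB(A)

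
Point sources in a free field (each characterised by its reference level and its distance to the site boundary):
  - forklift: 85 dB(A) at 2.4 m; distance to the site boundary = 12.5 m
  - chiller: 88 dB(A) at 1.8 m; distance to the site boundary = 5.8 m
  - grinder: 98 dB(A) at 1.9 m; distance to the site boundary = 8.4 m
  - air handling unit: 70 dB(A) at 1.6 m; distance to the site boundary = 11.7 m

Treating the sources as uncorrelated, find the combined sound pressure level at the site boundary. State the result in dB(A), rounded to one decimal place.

86.0 dB(A)

First find each source's level at the receiver (point-source: −20·log₁₀(r/r_ref)), then combine on an intensity basis.
forklift: 85 − 20·log₁₀(12.5/2.4) = 85 − 14.33 = 70.67 dB(A).
chiller: 88 − 20·log₁₀(5.8/1.8) = 88 − 10.16 = 77.84 dB(A).
grinder: 98 − 20·log₁₀(8.4/1.9) = 98 − 12.91 = 85.09 dB(A).
air handling unit: 70 − 20·log₁₀(11.7/1.6) = 70 − 17.28 = 52.72 dB(A).
Σ 10^(L/10) = 3.954e+08 → L_total = 10·log₁₀(3.954e+08) = 85.97 dB(A).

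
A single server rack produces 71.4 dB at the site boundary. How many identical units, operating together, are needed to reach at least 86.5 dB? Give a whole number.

33

The shortfall is 86.5 − 71.4 = 15.1 dB, and N units add 10·log₁₀ N, so need 10·log₁₀ N ≥ 15.1.
N ≥ 10^(15.1/10) = 32.359, so N = 33.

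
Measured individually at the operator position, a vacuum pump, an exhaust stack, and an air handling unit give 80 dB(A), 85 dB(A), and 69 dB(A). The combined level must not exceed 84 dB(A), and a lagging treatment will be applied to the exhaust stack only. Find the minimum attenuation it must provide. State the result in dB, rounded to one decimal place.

3.4 dB

Fixed contribution from the other sources: Σ 10^(L/10) = 10^(80/10) + 10^(69/10) = 1.079e+08 (80.33 dB(A)).
The limit corresponds to 10^(84/10) = 2.512e+08; subtracting the fixed part leaves 1.432e+08 for the exhaust stack, i.e. 81.56 dB(A).
So the exhaust stack must be reduced from 85 to 81.56 dB(A): IL = 3.44 dB.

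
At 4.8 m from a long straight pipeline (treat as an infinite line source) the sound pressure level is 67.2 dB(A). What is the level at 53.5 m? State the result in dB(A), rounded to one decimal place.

56.7 dB(A)

For a line source, L₂ = L₁ − 10·log₁₀(r₂/r₁).
L₂ = 67.2 − 10·log₁₀(53.5/4.8) = 67.2 − 10.471 = 56.73 dB(A).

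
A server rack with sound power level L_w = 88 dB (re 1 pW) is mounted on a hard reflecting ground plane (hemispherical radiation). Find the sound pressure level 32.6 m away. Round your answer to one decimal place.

L_p = L_w − 10·log₁₀(2π·r²) with r = 32.6 m.
2π·r² = 6678 m², 10·log₁₀ of that is 38.246 dB.
L_p = 88 − 38.246 = 49.75 dB.

49.8 dB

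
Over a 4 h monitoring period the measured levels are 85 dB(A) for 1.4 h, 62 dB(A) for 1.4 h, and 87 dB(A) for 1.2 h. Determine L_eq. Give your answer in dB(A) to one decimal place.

L_eq = 10·log₁₀[(1/T)·Σ tᵢ·10^(Lᵢ/10)] with T = 4 h.
Σ tᵢ·10^(Lᵢ/10) = 1.4·10^(85/10) + 1.4·10^(62/10) + 1.2·10^(87/10) = 1.046e+09.
L_eq = 10·log₁₀(1.046e+09/4) = 84.18 dB(A).

84.2 dB(A)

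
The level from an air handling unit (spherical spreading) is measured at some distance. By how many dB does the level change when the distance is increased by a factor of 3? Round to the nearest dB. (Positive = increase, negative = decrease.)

-10 dB

Point-source spreading: ΔL = −20·log₁₀(r₂/r₁).
ΔL = −20·log₁₀(3) = -9.54 dB.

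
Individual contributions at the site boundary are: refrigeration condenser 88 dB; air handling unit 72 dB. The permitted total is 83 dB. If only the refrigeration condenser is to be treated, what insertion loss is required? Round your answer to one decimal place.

Fixed contribution from the other source: Σ 10^(L/10) = 10^(72/10) = 1.585e+07 (72.00 dB).
The limit corresponds to 10^(83/10) = 1.995e+08; subtracting the fixed part leaves 1.837e+08 for the refrigeration condenser, i.e. 82.64 dB.
So the refrigeration condenser must be reduced from 88 to 82.64 dB: IL = 5.36 dB.

5.4 dB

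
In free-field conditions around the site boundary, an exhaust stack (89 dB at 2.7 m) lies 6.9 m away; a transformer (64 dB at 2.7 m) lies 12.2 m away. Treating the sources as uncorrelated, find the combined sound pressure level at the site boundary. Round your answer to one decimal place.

80.9 dB

First find each source's level at the receiver (point-source: −20·log₁₀(r/r_ref)), then combine on an intensity basis.
exhaust stack: 89 − 20·log₁₀(6.9/2.7) = 89 − 8.15 = 80.85 dB.
transformer: 64 − 20·log₁₀(12.2/2.7) = 64 − 13.10 = 50.90 dB.
Σ 10^(L/10) = 1.217e+08 → L_total = 10·log₁₀(1.217e+08) = 80.85 dB.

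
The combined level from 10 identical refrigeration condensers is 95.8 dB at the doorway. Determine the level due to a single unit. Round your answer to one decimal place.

Dividing the total intensity by 10 lowers the level by 10·log₁₀ 10 = 10.000 dB: L₁ = 95.8 − 10.000.

85.8 dB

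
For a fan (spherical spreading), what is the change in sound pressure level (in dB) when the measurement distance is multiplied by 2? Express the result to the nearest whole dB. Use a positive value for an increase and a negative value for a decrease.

-6 dB

Point-source spreading: ΔL = −20·log₁₀(r₂/r₁).
ΔL = −20·log₁₀(2) = -6.02 dB.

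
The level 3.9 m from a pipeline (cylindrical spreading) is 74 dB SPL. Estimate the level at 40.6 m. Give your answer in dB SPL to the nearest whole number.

64 dB SPL

Cylindrical spreading from a line source gives a 10·log₁₀(r₂/r₁) drop.
L₂ = 74 − 10·log₁₀(40.6/3.9) = 74 − 10.175 = 63.83 dB SPL.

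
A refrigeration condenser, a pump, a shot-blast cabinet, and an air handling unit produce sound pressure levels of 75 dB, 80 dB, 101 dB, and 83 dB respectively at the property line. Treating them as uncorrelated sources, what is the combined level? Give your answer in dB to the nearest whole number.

101 dB

Incoherent sources combine by intensity addition: L_total = 10·log₁₀(Σ 10^(L_i/10)).
Σ 10^(L/10) = 10^(75/10) + 10^(80/10) + 10^(101/10) + 10^(83/10) = 1.292e+10.
L_total = 10·log₁₀(1.292e+10) = 101.11 dB.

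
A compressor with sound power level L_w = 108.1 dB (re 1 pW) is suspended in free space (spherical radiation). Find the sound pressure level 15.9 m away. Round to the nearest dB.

L_p = L_w − 10·log₁₀(4π·r²) with r = 15.9 m.
4π·r² = 3177 m², 10·log₁₀ of that is 35.020 dB.
L_p = 108.1 − 35.020 = 73.08 dB.

73 dB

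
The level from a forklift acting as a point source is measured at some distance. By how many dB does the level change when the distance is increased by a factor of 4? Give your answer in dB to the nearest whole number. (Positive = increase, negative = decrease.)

-12 dB

A point source loses 6 dB per doubling of distance; generally ΔL = −20·log₁₀(r₂/r₁).
ΔL = −20·log₁₀(4) = -12.04 dB.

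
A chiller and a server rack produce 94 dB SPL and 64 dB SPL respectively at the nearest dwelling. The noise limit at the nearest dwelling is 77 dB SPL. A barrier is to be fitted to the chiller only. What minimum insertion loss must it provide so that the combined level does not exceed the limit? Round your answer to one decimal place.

The untreated sources together contribute 10^(64/10) = 2.512e+06, i.e. 64.00 dB SPL.
The limit corresponds to 10^(77/10) = 5.012e+07; subtracting the fixed part leaves 4.761e+07 for the chiller, i.e. 76.78 dB SPL.
Required insertion loss = 94 − 76.78 = 17.22 dB.

17.2 dB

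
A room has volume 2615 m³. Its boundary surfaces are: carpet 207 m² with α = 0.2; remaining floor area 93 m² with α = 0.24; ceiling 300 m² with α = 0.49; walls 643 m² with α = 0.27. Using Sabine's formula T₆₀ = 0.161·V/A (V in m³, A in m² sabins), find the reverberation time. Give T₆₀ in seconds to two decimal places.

1.10 s

Total absorption A = 207·0.2 + 93·0.24 + 300·0.49 + 643·0.27 = 384.33 m² sabins.
T₆₀ = 0.161 × 2615 / 384.33 = 1.095 s.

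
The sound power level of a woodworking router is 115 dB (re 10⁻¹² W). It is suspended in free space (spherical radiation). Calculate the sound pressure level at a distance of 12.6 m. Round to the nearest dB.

82 dB

Free-field spherical radiation: L_p = L_w − 10·log₁₀(4π·r²), r = 12.6 m.
4π·r² = 1995 m², 10·log₁₀ of that is 33.000 dB.
L_p = 115 − 33.000 = 82.00 dB.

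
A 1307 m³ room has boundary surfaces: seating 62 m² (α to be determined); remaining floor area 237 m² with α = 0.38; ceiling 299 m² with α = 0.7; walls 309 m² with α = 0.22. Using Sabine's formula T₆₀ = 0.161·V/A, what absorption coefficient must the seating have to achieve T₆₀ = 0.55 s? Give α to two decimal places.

0.25

A = 0.161·V/T₆₀ = 0.161·1307/0.55 = 382.59 m² sabins.
Absorption from the other surfaces = 237·0.38 + 299·0.7 + 309·0.22 = 367.34 m², so the seating must supply 15.25 m² over 62 m².
α = 15.25/62 = 0.246.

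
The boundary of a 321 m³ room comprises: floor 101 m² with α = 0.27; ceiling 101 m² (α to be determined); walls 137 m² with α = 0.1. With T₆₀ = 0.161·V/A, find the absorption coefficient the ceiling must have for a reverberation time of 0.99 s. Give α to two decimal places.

From T₆₀ = 0.161·V/A, the target T₆₀ = 0.99 s needs A = 0.161·321/0.99 = 52.20 m².
Absorption from the other surfaces = 101·0.27 + 137·0.1 = 40.97 m², so the ceiling must supply 11.23 m² over 101 m².
α = 11.23/101 = 0.111.

0.11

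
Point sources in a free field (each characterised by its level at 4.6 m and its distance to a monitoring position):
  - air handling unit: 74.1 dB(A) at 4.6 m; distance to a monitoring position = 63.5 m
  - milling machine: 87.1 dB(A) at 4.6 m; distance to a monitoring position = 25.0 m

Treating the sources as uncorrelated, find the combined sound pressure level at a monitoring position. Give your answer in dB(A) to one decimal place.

Apply inverse-square spreading to bring every level to the receiver, then sum 10^(L/10).
air handling unit: 74.1 − 20·log₁₀(63.5/4.6) = 74.1 − 22.80 = 51.30 dB(A).
milling machine: 87.1 − 20·log₁₀(25.0/4.6) = 87.1 − 14.70 = 72.40 dB(A).
Σ 10^(L/10) = 1.750e+07 → L_total = 10·log₁₀(1.750e+07) = 72.43 dB(A).

72.4 dB(A)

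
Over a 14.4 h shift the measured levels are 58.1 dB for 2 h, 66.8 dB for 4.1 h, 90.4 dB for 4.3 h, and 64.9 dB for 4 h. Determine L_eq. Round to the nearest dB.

The energy average is taken in the linear domain: L_eq = 10·log₁₀[(Σ tᵢ·10^(Lᵢ/10))/T], T = 14.4 h.
Σ tᵢ·10^(Lᵢ/10) = 2·10^(58.1/10) + 4.1·10^(66.8/10) + 4.3·10^(90.4/10) + 4·10^(64.9/10) = 4.748e+09.
L_eq = 10·log₁₀(4.748e+09/14.4) = 85.18 dB.

85 dB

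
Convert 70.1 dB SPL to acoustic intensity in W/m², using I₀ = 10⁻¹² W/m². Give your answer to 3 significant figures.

L = 10·log₁₀(I/I₀) ⇒ I = I₀·10^(L/10) = 10⁻¹² × 10^7.01.

1.02e-05 W/m²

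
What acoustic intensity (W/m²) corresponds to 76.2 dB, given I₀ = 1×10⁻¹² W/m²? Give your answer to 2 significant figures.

4.2e-05 W/m²

L = 10·log₁₀(I/I₀) ⇒ I = I₀·10^(L/10) = 10⁻¹² × 10^7.62.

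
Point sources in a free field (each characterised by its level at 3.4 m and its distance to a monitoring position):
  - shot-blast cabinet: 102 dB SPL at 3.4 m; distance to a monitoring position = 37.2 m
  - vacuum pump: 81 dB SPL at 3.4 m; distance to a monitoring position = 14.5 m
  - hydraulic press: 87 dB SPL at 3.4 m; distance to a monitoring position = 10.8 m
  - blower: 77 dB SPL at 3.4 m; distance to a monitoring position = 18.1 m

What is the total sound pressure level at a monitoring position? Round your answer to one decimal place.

82.8 dB SPL

Propagate each source to the receiver with L = L_ref − 20·log₁₀(r/r_ref), then add intensities.
shot-blast cabinet: 102 − 20·log₁₀(37.2/3.4) = 102 − 20.78 = 81.22 dB SPL.
vacuum pump: 81 − 20·log₁₀(14.5/3.4) = 81 − 12.60 = 68.40 dB SPL.
hydraulic press: 87 − 20·log₁₀(10.8/3.4) = 87 − 10.04 = 76.96 dB SPL.
blower: 77 − 20·log₁₀(18.1/3.4) = 77 − 14.52 = 62.48 dB SPL.
Σ 10^(L/10) = 1.908e+08 → L_total = 10·log₁₀(1.908e+08) = 82.80 dB SPL.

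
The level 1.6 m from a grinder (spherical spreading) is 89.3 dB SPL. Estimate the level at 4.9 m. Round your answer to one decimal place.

Spherical spreading from a point source gives a 20·log₁₀(r₂/r₁) drop.
L₂ = 89.3 − 20·log₁₀(4.9/1.6) = 89.3 − 9.722 = 79.58 dB SPL.

79.6 dB SPL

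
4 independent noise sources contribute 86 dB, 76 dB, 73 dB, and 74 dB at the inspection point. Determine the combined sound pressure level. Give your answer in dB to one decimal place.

For uncorrelated sources the intensities add, so convert each level to linear form, sum, and take 10·log₁₀ of the total.
Σ 10^(L/10) = 10^(86/10) + 10^(76/10) + 10^(73/10) + 10^(74/10) = 4.830e+08.
L_total = 10·log₁₀(4.830e+08) = 86.84 dB.

86.8 dB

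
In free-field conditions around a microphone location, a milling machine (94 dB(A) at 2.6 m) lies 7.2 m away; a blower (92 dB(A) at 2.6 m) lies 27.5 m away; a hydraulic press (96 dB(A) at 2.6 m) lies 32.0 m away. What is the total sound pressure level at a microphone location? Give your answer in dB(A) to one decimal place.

First find each source's level at the receiver (point-source: −20·log₁₀(r/r_ref)), then combine on an intensity basis.
milling machine: 94 − 20·log₁₀(7.2/2.6) = 94 − 8.85 = 85.15 dB(A).
blower: 92 − 20·log₁₀(27.5/2.6) = 92 − 20.49 = 71.51 dB(A).
hydraulic press: 96 − 20·log₁₀(32.0/2.6) = 96 − 21.80 = 74.20 dB(A).
Σ 10^(L/10) = 3.680e+08 → L_total = 10·log₁₀(3.680e+08) = 85.66 dB(A).

85.7 dB(A)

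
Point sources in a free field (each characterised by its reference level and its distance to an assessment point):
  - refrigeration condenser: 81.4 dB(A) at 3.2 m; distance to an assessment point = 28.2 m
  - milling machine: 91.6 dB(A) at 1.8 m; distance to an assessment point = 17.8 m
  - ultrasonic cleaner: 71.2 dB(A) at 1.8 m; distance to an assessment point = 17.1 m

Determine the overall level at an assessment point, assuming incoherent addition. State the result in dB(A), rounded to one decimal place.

72.2 dB(A)

First find each source's level at the receiver (point-source: −20·log₁₀(r/r_ref)), then combine on an intensity basis.
refrigeration condenser: 81.4 − 20·log₁₀(28.2/3.2) = 81.4 − 18.90 = 62.50 dB(A).
milling machine: 91.6 − 20·log₁₀(17.8/1.8) = 91.6 − 19.90 = 71.70 dB(A).
ultrasonic cleaner: 71.2 − 20·log₁₀(17.1/1.8) = 71.2 − 19.55 = 51.65 dB(A).
Σ 10^(L/10) = 1.670e+07 → L_total = 10·log₁₀(1.670e+07) = 72.23 dB(A).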